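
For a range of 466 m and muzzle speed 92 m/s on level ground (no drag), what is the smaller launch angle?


sin(2*theta) = R*g/v0^2 = 466*9.81/92^2 = 0.540106, theta = arcsin(0.540106)/2 = 16.35°

16.35 degrees


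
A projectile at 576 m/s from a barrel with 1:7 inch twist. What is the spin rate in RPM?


twist_m = 7*0.0254 = 0.1778 m
spin = v/twist = 576/0.1778 = 3239.595 rev/s
RPM = spin*60 = 3239.595*60 ≈ 194376 RPM

194376 RPM


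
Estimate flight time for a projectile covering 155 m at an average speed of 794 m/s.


t = d/v = 155/794 = 0.1952 s

0.1952 s


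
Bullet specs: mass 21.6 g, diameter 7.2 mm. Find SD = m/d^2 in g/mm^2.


SD = m/d^2 = 21.6/7.2^2 = 0.4167 g/mm^2

0.4167 g/mm^2


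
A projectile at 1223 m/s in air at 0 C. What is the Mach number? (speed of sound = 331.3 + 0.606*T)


a = 331.3 + 0.606*(0) = 331.3 m/s
M = v/a = 1223/331.3 = 3.692

3.692


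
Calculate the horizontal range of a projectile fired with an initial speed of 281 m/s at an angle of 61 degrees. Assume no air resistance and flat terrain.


R = v0^2 * sin(2*theta) / g = 281^2 * sin(2*61°) / 9.81 = 6826 m

6826 m


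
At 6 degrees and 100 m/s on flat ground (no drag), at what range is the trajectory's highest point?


R = v0^2*sin(2*theta)/g = 100^2*sin(2*6°)/9.81 = 211.939 m
apex_dist = R/2 = 211.939/2 = 106 m

106 m


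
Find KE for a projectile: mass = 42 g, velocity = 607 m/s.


E = 0.5*m*v^2 = 0.5*0.042*607^2 = 7737 J

7737 J


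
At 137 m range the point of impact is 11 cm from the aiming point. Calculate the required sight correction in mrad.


1 mrad subtends 1 cm per 10 m of range, so adj = error_cm / (dist_m / 10) = 11 / (137/10) = 0.8029 mrad

0.8029 mrad


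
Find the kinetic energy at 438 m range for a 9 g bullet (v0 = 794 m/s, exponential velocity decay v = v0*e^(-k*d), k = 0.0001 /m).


v = v0*exp(-k*d) = 794*exp(-0.0001*438) = 759.973 m/s
E = 0.5*m*v^2 = 0.5*0.009*759.973^2 = 2599 J

2599 J


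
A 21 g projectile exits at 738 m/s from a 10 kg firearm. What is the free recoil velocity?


v_recoil = m_p * v_p / m_gun = 0.021 * 738 / 10 = 1.55 m/s

1.55 m/s


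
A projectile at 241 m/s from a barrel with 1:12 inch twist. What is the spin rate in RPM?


twist_m = 12*0.0254 = 0.3048 m
spin = v/twist = 241/0.3048 = 790.6824 rev/s
RPM = spin*60 = 790.6824*60 ≈ 47441 RPM

47441 RPM


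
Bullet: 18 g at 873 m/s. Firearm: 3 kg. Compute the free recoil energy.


v_r = m_p*v_p/m_gun = 0.018*873/3 = 5.238 m/s, E_r = 0.5*m_gun*v_r^2 = 0.5*3*5.238^2 = 41.15 J

41.15 J


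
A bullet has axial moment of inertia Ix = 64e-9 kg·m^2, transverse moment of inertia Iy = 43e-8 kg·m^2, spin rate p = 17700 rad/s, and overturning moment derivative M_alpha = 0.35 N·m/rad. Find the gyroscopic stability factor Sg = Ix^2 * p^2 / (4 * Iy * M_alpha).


Sg = Ix^2 * p^2 / (4 * Iy * M_alpha) = (64e-9)^2 * 17700^2 / (4 * 43e-8 * 0.35) = 2.132

2.132


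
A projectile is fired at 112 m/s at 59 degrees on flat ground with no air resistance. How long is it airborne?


T = 2*v0*sin(theta)/g = 2*112*sin(59°)/9.81 = 19.57 s

19.57 s


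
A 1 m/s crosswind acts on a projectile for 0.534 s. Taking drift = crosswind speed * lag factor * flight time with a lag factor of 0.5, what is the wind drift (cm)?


drift = v_wind * lag * t = 1 * 0.5 * 0.534 = 0.267 m ≈ 26.7 cm

26.7 cm


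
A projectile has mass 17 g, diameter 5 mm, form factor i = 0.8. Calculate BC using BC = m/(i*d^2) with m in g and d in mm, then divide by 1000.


BC = m/(i*d^2*1000) = 17/(0.8 * 5^2 * 1000) = 0.00085

0.00085


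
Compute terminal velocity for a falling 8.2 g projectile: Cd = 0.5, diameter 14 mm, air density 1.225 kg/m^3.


A = pi*(d/2)^2 = pi*(14/2000)^2 = 1.53938e-04 m^2
vt = sqrt(2mg/(Cd*rho*A)) = sqrt(2*0.0082*9.81/(0.5 * 1.225 * 1.53938e-04)) = 41.31 m/s

41.31 m/s


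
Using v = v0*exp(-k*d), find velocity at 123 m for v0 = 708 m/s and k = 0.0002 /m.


v = v0*exp(-k*d) = 708*exp(-0.0002*123) = 690.8 m/s

690.8 m/s


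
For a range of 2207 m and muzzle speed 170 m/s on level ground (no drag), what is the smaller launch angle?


sin(2*theta) = R*g/v0^2 = 2207*9.81/170^2 = 0.749158, theta = arcsin(0.749158)/2 = 24.26°

24.26 degrees


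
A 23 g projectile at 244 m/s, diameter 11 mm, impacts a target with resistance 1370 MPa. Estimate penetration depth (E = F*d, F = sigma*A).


A = pi*(d/2)^2 = pi*(11/2)^2 = 95.0332 mm^2
E = 0.5*m*v^2 = 0.5*0.023*244^2 = 684.664 J
depth = E/(sigma*A) = 684.664 J / (1370 MPa * 95.0332 mm^2) = 684.664/(1370 * 95.0332) m = 0.00525874 m ≈ 5.259 mm

5.259 mm


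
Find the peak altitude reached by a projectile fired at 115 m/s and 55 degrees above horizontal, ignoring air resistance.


H = (v0*sin(theta))^2 / (2g) = (115*sin(55°))^2 / (2*9.81) = 452.3 m

452.3 m


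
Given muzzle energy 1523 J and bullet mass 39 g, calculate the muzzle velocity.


v = sqrt(2*E/m) = sqrt(2*1523/0.039) = 279.5 m/s

279.5 m/s


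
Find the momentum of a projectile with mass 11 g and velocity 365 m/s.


p = m*v = 0.011*365 = 4.015 kg·m/s

4.015 kg·m/s


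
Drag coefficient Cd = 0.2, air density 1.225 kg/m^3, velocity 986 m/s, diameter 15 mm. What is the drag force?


A = pi*(d/2)^2 = pi*(15/2000)^2 = 1.76715e-04 m^2
Fd = 0.5*Cd*rho*A*v^2 = 0.5*0.2*1.225*1.76715e-04*986^2 = 21.05 N

21.05 N


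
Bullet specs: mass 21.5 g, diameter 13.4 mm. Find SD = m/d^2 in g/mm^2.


SD = m/d^2 = 21.5/13.4^2 = 0.1197 g/mm^2

0.1197 g/mm^2


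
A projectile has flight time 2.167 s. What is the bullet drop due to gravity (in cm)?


drop = 0.5*g*t^2 = 0.5*9.81*2.167^2 = 23.0333 m ≈ 2303 cm

2303 cm


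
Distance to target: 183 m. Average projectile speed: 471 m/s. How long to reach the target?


t = d/v = 183/471 = 0.3885 s

0.3885 s


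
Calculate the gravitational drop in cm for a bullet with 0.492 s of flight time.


drop = 0.5*g*t^2 = 0.5*9.81*0.492^2 = 1.18732 m ≈ 118.7 cm

118.7 cm


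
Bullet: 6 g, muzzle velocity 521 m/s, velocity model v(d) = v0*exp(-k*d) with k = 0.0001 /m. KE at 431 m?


v = v0*exp(-k*d) = 521*exp(-0.0001*431) = 499.022 m/s
E = 0.5*m*v^2 = 0.5*0.006*499.022^2 = 747.1 J

747.1 J


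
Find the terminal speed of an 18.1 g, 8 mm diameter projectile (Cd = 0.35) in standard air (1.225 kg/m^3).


A = pi*(d/2)^2 = pi*(8/2000)^2 = 5.02655e-05 m^2
vt = sqrt(2mg/(Cd*rho*A)) = sqrt(2*0.0181*9.81/(0.35 * 1.225 * 5.02655e-05)) = 128.4 m/s

128.4 m/s


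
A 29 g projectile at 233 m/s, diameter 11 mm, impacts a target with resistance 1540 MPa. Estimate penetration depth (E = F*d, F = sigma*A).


A = pi*(d/2)^2 = pi*(11/2)^2 = 95.0332 mm^2
E = 0.5*m*v^2 = 0.5*0.029*233^2 = 787.191 J
depth = E/(sigma*A) = 787.191 J / (1540 MPa * 95.0332 mm^2) = 787.191/(1540 * 95.0332) m = 0.00537878 m ≈ 5.379 mm

5.379 mm


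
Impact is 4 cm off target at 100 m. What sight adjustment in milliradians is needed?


1 mrad subtends 1 cm per 10 m of range, so adj = error_cm / (dist_m / 10) = 4 / (100/10) = 0.4 mrad

0.4 mrad


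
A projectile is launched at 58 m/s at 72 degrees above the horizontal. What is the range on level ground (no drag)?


R = v0^2 * sin(2*theta) / g = 58^2 * sin(2*72°) / 9.81 = 201.6 m

201.6 m


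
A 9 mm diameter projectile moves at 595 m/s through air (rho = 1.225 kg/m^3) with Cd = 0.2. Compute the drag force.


A = pi*(d/2)^2 = pi*(9/2000)^2 = 6.36173e-05 m^2
Fd = 0.5*Cd*rho*A*v^2 = 0.5*0.2*1.225*6.36173e-05*595^2 = 2.759 N

2.759 N


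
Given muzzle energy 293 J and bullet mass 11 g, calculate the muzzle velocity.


v = sqrt(2*E/m) = sqrt(2*293/0.011) = 230.8 m/s

230.8 m/s


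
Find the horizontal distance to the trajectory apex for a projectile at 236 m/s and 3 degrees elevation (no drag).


R = v0^2*sin(2*theta)/g = 236^2*sin(2*3°)/9.81 = 593.457 m
apex_dist = R/2 = 593.457/2 = 296.7 m

296.7 m


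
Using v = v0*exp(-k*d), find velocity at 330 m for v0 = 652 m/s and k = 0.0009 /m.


v = v0*exp(-k*d) = 652*exp(-0.0009*330) = 484.5 m/s

484.5 m/s


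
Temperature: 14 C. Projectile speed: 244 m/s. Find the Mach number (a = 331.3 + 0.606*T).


a = 331.3 + 0.606*(14) = 339.784 m/s
M = v/a = 244/339.784 = 0.7181

0.7181


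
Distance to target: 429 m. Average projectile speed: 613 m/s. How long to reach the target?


t = d/v = 429/613 = 0.6998 s

0.6998 s


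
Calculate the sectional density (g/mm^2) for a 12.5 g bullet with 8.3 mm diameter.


SD = m/d^2 = 12.5/8.3^2 = 0.1814 g/mm^2

0.1814 g/mm^2


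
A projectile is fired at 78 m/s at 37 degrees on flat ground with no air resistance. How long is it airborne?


T = 2*v0*sin(theta)/g = 2*78*sin(37°)/9.81 = 9.57 s

9.57 s


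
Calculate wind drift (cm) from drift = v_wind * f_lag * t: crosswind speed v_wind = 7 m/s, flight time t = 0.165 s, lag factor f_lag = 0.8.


drift = v_wind * lag * t = 7 * 0.8 * 0.165 = 0.924 m ≈ 92.4 cm

92.4 cm


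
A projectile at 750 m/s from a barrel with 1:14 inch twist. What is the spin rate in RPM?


twist_m = 14*0.0254 = 0.3556 m
spin = v/twist = 750/0.3556 = 2109.111 rev/s
RPM = spin*60 = 2109.111*60 ≈ 126547 RPM

126547 RPM


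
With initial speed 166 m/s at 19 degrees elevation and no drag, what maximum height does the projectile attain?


H = (v0*sin(theta))^2 / (2g) = (166*sin(19°))^2 / (2*9.81) = 148.9 m

148.9 m


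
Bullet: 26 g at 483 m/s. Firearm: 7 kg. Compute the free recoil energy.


v_r = m_p*v_p/m_gun = 0.026*483/7 = 1.794 m/s, E_r = 0.5*m_gun*v_r^2 = 0.5*7*1.794^2 = 11.26 J

11.26 J


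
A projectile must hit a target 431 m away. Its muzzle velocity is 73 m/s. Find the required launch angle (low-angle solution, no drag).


sin(2*theta) = R*g/v0^2 = 431*9.81/73^2 = 0.793415, theta = arcsin(0.793415)/2 = 26.25°

26.25 degrees


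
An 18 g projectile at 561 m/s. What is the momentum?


p = m*v = 0.018*561 = 10.1 kg·m/s

10.1 kg·m/s


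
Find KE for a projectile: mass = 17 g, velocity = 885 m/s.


E = 0.5*m*v^2 = 0.5*0.017*885^2 = 6657 J

6657 J


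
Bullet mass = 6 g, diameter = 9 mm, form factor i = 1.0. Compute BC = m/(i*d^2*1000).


BC = m/(i*d^2*1000) = 6/(1.0 * 9^2 * 1000) = 7.407e-05

7.407e-05


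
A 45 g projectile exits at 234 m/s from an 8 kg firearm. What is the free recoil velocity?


v_recoil = m_p * v_p / m_gun = 0.045 * 234 / 8 = 1.316 m/s

1.316 m/s


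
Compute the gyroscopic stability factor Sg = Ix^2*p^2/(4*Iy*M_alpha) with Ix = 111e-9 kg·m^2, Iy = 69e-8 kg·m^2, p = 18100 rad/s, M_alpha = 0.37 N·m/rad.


Sg = Ix^2 * p^2 / (4 * Iy * M_alpha) = (111e-9)^2 * 18100^2 / (4 * 69e-8 * 0.37) = 3.953

3.953


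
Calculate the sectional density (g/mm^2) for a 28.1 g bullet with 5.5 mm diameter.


SD = m/d^2 = 28.1/5.5^2 = 0.9289 g/mm^2

0.9289 g/mm^2


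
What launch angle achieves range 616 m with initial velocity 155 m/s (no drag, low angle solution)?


sin(2*theta) = R*g/v0^2 = 616*9.81/155^2 = 0.251528, theta = arcsin(0.251528)/2 = 7.284°

7.284 degrees


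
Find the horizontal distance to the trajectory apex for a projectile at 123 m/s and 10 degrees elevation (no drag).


R = v0^2*sin(2*theta)/g = 123^2*sin(2*10°)/9.81 = 527.464 m
apex_dist = R/2 = 527.464/2 = 263.7 m

263.7 m


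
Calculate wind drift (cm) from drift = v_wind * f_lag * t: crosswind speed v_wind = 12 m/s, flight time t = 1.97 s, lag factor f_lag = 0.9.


drift = v_wind * lag * t = 12 * 0.9 * 1.97 = 21.276 m ≈ 2128 cm

2128 cm


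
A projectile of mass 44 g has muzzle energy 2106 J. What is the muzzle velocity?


v = sqrt(2*E/m) = sqrt(2*2106/0.044) = 309.4 m/s

309.4 m/s


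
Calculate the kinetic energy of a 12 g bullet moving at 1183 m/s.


E = 0.5*m*v^2 = 0.5*0.012*1183^2 = 8397 J

8397 J


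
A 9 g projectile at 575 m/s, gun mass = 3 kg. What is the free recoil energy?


v_r = m_p*v_p/m_gun = 0.009*575/3 = 1.725 m/s, E_r = 0.5*m_gun*v_r^2 = 0.5*3*1.725^2 = 4.463 J

4.463 J


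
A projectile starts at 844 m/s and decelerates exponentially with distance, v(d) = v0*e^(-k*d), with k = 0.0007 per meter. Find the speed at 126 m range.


v = v0*exp(-k*d) = 844*exp(-0.0007*126) = 772.7 m/s

772.7 m/s


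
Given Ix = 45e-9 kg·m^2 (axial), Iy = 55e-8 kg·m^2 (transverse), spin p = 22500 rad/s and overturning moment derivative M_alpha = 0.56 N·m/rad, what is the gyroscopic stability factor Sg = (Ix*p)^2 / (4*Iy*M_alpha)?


Sg = Ix^2 * p^2 / (4 * Iy * M_alpha) = (45e-9)^2 * 22500^2 / (4 * 55e-8 * 0.56) = 0.8321

0.8321


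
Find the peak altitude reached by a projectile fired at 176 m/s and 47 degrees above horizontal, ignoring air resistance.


H = (v0*sin(theta))^2 / (2g) = (176*sin(47°))^2 / (2*9.81) = 844.5 m

844.5 m


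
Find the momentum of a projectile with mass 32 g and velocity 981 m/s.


p = m*v = 0.032*981 = 31.39 kg·m/s

31.39 kg·m/s


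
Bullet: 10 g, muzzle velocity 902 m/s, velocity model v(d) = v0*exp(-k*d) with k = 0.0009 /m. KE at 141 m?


v = v0*exp(-k*d) = 902*exp(-0.0009*141) = 794.501 m/s
E = 0.5*m*v^2 = 0.5*0.01*794.501^2 = 3156 J

3156 J


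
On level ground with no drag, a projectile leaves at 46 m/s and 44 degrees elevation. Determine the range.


R = v0^2 * sin(2*theta) / g = 46^2 * sin(2*44°) / 9.81 = 215.6 m

215.6 m


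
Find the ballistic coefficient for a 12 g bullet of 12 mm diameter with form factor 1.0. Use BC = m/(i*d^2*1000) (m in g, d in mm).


BC = m/(i*d^2*1000) = 12/(1.0 * 12^2 * 1000) = 8.333e-05

8.333e-05


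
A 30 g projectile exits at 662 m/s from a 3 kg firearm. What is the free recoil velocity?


v_recoil = m_p * v_p / m_gun = 0.03 * 662 / 3 = 6.62 m/s

6.62 m/s


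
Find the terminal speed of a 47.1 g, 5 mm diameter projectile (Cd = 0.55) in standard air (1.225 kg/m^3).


A = pi*(d/2)^2 = pi*(5/2000)^2 = 1.96350e-05 m^2
vt = sqrt(2mg/(Cd*rho*A)) = sqrt(2*0.0471*9.81/(0.55 * 1.225 * 1.96350e-05)) = 264.3 m/s

264.3 m/s


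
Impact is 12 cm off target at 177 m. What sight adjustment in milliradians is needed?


1 mrad subtends 1 cm per 10 m of range, so adj = error_cm / (dist_m / 10) = 12 / (177/10) = 0.678 mrad

0.678 mrad


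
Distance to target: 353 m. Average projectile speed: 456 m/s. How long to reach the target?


t = d/v = 353/456 = 0.7741 s

0.7741 s


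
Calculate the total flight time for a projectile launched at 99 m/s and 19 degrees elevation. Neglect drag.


T = 2*v0*sin(theta)/g = 2*99*sin(19°)/9.81 = 6.571 s

6.571 s


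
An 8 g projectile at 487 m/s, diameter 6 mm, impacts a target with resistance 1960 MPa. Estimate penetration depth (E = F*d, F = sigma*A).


A = pi*(d/2)^2 = pi*(6/2)^2 = 28.2743 mm^2
E = 0.5*m*v^2 = 0.5*0.008*487^2 = 948.676 J
depth = E/(sigma*A) = 948.676 J / (1960 MPa * 28.2743 mm^2) = 948.676/(1960 * 28.2743) m = 0.0171186 m ≈ 17.12 mm

17.12 mm


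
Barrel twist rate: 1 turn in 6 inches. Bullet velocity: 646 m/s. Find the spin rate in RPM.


twist_m = 6*0.0254 = 0.1524 m
spin = v/twist = 646/0.1524 = 4238.845 rev/s
RPM = spin*60 = 4238.845*60 ≈ 254331 RPM

254331 RPM


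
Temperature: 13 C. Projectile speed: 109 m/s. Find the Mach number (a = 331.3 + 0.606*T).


a = 331.3 + 0.606*(13) = 339.178 m/s
M = v/a = 109/339.178 = 0.3214

0.3214


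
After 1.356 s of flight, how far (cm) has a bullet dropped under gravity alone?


drop = 0.5*g*t^2 = 0.5*9.81*1.356^2 = 9.019 m ≈ 901.9 cm

901.9 cm


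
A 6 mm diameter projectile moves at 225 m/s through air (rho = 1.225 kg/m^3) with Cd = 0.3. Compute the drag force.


A = pi*(d/2)^2 = pi*(6/2000)^2 = 2.82743e-05 m^2
Fd = 0.5*Cd*rho*A*v^2 = 0.5*0.3*1.225*2.82743e-05*225^2 = 0.263 N

0.263 N


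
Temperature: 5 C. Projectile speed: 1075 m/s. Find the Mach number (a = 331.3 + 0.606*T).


a = 331.3 + 0.606*(5) = 334.33 m/s
M = v/a = 1075/334.33 = 3.215

3.215


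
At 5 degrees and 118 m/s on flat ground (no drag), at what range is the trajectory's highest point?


R = v0^2*sin(2*theta)/g = 118^2*sin(2*5°)/9.81 = 246.471 m
apex_dist = R/2 = 246.471/2 = 123.2 m

123.2 m


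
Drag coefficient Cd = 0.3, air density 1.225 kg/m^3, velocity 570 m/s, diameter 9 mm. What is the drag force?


A = pi*(d/2)^2 = pi*(9/2000)^2 = 6.36173e-05 m^2
Fd = 0.5*Cd*rho*A*v^2 = 0.5*0.3*1.225*6.36173e-05*570^2 = 3.798 N

3.798 N


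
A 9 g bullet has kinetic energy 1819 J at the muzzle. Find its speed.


v = sqrt(2*E/m) = sqrt(2*1819/0.009) = 635.8 m/s

635.8 m/s


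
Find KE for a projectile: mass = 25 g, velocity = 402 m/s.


E = 0.5*m*v^2 = 0.5*0.025*402^2 = 2020 J

2020 J


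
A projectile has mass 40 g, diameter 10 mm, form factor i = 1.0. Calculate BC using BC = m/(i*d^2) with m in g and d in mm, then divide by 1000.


BC = m/(i*d^2*1000) = 40/(1.0 * 10^2 * 1000) = 0.0004

0.0004


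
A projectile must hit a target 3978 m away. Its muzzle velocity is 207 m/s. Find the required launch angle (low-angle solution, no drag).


sin(2*theta) = R*g/v0^2 = 3978*9.81/207^2 = 0.910737, theta = arcsin(0.910737)/2 = 32.8°

32.8 degrees


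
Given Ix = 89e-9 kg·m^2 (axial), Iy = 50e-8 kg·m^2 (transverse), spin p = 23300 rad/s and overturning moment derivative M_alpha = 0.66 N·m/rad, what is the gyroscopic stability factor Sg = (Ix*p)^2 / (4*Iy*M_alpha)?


Sg = Ix^2 * p^2 / (4 * Iy * M_alpha) = (89e-9)^2 * 23300^2 / (4 * 50e-8 * 0.66) = 3.258

3.258


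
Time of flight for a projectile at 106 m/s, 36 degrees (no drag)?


T = 2*v0*sin(theta)/g = 2*106*sin(36°)/9.81 = 12.7 s

12.7 s


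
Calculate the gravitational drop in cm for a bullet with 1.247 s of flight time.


drop = 0.5*g*t^2 = 0.5*9.81*1.247^2 = 7.62732 m ≈ 762.7 cm

762.7 cm


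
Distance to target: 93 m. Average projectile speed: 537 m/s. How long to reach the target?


t = d/v = 93/537 = 0.1732 s

0.1732 s


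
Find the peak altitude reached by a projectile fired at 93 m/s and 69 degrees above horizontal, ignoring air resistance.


H = (v0*sin(theta))^2 / (2g) = (93*sin(69°))^2 / (2*9.81) = 384.2 m

384.2 m


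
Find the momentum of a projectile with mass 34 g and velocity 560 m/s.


p = m*v = 0.034*560 = 19.04 kg·m/s

19.04 kg·m/s


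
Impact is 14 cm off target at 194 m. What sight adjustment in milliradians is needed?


1 mrad subtends 1 cm per 10 m of range, so adj = error_cm / (dist_m / 10) = 14 / (194/10) = 0.7216 mrad

0.7216 mrad


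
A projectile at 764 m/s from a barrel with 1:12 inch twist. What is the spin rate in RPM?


twist_m = 12*0.0254 = 0.3048 m
spin = v/twist = 764/0.3048 = 2506.562 rev/s
RPM = spin*60 = 2506.562*60 ≈ 150394 RPM

150394 RPM


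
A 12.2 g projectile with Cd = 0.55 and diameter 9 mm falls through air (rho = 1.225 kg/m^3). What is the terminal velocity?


A = pi*(d/2)^2 = pi*(9/2000)^2 = 6.36173e-05 m^2
vt = sqrt(2mg/(Cd*rho*A)) = sqrt(2*0.0122*9.81/(0.55 * 1.225 * 6.36173e-05)) = 74.73 m/s

74.73 m/s


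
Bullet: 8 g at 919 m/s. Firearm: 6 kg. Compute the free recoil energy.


v_r = m_p*v_p/m_gun = 0.008*919/6 = 1.22533 m/s, E_r = 0.5*m_gun*v_r^2 = 0.5*6*1.22533^2 = 4.504 J

4.504 J


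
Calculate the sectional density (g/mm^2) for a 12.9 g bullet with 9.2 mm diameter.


SD = m/d^2 = 12.9/9.2^2 = 0.1524 g/mm^2

0.1524 g/mm^2


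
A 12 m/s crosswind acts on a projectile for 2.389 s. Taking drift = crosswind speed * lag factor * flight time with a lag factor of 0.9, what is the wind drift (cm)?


drift = v_wind * lag * t = 12 * 0.9 * 2.389 = 25.8012 m ≈ 2580 cm

2580 cm


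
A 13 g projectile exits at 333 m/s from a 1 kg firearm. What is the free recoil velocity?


v_recoil = m_p * v_p / m_gun = 0.013 * 333 / 1 = 4.329 m/s

4.329 m/s


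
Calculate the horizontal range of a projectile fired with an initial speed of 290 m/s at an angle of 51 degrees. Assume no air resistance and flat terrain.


R = v0^2 * sin(2*theta) / g = 290^2 * sin(2*51°) / 9.81 = 8386 m

8386 m


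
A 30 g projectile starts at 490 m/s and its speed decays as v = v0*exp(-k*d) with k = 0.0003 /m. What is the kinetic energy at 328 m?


v = v0*exp(-k*d) = 490*exp(-0.0003*328) = 444.08 m/s
E = 0.5*m*v^2 = 0.5*0.03*444.08^2 = 2958 J

2958 J


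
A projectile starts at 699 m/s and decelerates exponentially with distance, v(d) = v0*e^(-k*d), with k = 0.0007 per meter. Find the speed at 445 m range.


v = v0*exp(-k*d) = 699*exp(-0.0007*445) = 511.9 m/s

511.9 m/s


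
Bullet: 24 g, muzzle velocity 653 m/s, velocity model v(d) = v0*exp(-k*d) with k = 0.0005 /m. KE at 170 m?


v = v0*exp(-k*d) = 653*exp(-0.0005*170) = 599.789 m/s
E = 0.5*m*v^2 = 0.5*0.024*599.789^2 = 4317 J

4317 J


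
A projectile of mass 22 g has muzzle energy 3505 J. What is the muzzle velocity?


v = sqrt(2*E/m) = sqrt(2*3505/0.022) = 564.5 m/s

564.5 m/s


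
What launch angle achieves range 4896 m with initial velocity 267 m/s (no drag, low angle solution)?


sin(2*theta) = R*g/v0^2 = 4896*9.81/267^2 = 0.673733, theta = arcsin(0.673733)/2 = 21.18°

21.18 degrees


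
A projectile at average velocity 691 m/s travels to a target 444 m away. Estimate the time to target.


t = d/v = 444/691 = 0.6425 s

0.6425 s


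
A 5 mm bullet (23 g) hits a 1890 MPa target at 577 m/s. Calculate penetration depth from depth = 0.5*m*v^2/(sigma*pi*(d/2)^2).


A = pi*(d/2)^2 = pi*(5/2)^2 = 19.635 mm^2
E = 0.5*m*v^2 = 0.5*0.023*577^2 = 3828.68 J
depth = E/(sigma*A) = 3828.68 J / (1890 MPa * 19.635 mm^2) = 3828.68/(1890 * 19.635) m = 0.103171 m ≈ 103.2 mm

103.2 mm


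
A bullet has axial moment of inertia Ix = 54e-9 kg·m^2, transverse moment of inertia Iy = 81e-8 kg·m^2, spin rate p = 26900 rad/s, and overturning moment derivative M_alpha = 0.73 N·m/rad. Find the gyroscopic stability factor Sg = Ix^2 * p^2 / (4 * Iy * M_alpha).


Sg = Ix^2 * p^2 / (4 * Iy * M_alpha) = (54e-9)^2 * 26900^2 / (4 * 81e-8 * 0.73) = 0.8921

0.8921


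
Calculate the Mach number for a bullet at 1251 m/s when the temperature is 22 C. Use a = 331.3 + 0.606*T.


a = 331.3 + 0.606*(22) = 344.632 m/s
M = v/a = 1251/344.632 = 3.63

3.63


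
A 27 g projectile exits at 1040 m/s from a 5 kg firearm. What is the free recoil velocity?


v_recoil = m_p * v_p / m_gun = 0.027 * 1040 / 5 = 5.616 m/s

5.616 m/s


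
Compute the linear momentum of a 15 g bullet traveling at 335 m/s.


p = m*v = 0.015*335 = 5.025 kg·m/s

5.025 kg·m/s


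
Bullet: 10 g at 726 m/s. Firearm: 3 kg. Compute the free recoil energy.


v_r = m_p*v_p/m_gun = 0.01*726/3 = 2.42 m/s, E_r = 0.5*m_gun*v_r^2 = 0.5*3*2.42^2 = 8.785 J

8.785 J


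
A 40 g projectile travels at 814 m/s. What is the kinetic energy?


E = 0.5*m*v^2 = 0.5*0.04*814^2 = 13252 J

13252 J


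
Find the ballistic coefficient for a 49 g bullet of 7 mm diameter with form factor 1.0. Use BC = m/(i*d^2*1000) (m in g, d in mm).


BC = m/(i*d^2*1000) = 49/(1.0 * 7^2 * 1000) = 0.001

0.001


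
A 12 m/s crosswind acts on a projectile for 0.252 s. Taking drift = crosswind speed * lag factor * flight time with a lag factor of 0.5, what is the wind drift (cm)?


drift = v_wind * lag * t = 12 * 0.5 * 0.252 = 1.512 m ≈ 151.2 cm

151.2 cm


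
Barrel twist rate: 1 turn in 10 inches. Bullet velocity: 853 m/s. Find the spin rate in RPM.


twist_m = 10*0.0254 = 0.254 m
spin = v/twist = 853/0.254 = 3358.268 rev/s
RPM = spin*60 = 3358.268*60 ≈ 201496 RPM

201496 RPM


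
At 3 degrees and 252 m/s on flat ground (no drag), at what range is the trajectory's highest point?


R = v0^2*sin(2*theta)/g = 252^2*sin(2*3°)/9.81 = 676.654 m
apex_dist = R/2 = 676.654/2 = 338.3 m

338.3 m


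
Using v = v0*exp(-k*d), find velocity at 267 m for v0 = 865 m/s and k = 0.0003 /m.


v = v0*exp(-k*d) = 865*exp(-0.0003*267) = 798.4 m/s

798.4 m/s


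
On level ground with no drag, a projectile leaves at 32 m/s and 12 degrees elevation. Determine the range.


R = v0^2 * sin(2*theta) / g = 32^2 * sin(2*12°) / 9.81 = 42.46 m

42.46 m


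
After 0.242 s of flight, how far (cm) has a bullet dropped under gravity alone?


drop = 0.5*g*t^2 = 0.5*9.81*0.242^2 = 0.287256 m ≈ 28.73 cm

28.73 cm


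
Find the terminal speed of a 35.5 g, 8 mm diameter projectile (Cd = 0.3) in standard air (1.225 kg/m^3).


A = pi*(d/2)^2 = pi*(8/2000)^2 = 5.02655e-05 m^2
vt = sqrt(2mg/(Cd*rho*A)) = sqrt(2*0.0355*9.81/(0.3 * 1.225 * 5.02655e-05)) = 194.2 m/s

194.2 m/s


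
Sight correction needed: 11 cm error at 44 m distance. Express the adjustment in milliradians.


1 mrad subtends 1 cm per 10 m of range, so adj = error_cm / (dist_m / 10) = 11 / (44/10) = 2.5 mrad

2.5 mrad


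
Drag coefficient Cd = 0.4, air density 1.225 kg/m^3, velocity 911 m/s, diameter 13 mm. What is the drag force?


A = pi*(d/2)^2 = pi*(13/2000)^2 = 1.32732e-04 m^2
Fd = 0.5*Cd*rho*A*v^2 = 0.5*0.4*1.225*1.32732e-04*911^2 = 26.99 N

26.99 N


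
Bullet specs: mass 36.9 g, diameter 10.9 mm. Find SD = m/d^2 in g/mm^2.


SD = m/d^2 = 36.9/10.9^2 = 0.3106 g/mm^2

0.3106 g/mm^2


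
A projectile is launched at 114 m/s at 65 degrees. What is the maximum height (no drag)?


H = (v0*sin(theta))^2 / (2g) = (114*sin(65°))^2 / (2*9.81) = 544.1 m

544.1 m


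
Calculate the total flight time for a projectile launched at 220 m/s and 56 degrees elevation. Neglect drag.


T = 2*v0*sin(theta)/g = 2*220*sin(56°)/9.81 = 37.18 s

37.18 s


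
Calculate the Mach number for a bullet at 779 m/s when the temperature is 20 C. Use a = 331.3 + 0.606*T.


a = 331.3 + 0.606*(20) = 343.42 m/s
M = v/a = 779/343.42 = 2.268

2.268


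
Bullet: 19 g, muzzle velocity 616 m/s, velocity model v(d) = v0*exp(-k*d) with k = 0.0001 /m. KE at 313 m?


v = v0*exp(-k*d) = 616*exp(-0.0001*313) = 597.018 m/s
E = 0.5*m*v^2 = 0.5*0.019*597.018^2 = 3386 J

3386 J


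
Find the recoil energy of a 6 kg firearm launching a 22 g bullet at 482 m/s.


v_r = m_p*v_p/m_gun = 0.022*482/6 = 1.76733 m/s, E_r = 0.5*m_gun*v_r^2 = 0.5*6*1.76733^2 = 9.37 J

9.37 J


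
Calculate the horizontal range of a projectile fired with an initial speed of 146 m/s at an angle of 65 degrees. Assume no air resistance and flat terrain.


R = v0^2 * sin(2*theta) / g = 146^2 * sin(2*65°) / 9.81 = 1665 m

1665 m


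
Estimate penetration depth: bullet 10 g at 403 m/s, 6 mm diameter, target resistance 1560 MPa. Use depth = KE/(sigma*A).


A = pi*(d/2)^2 = pi*(6/2)^2 = 28.2743 mm^2
E = 0.5*m*v^2 = 0.5*0.01*403^2 = 812.045 J
depth = E/(sigma*A) = 812.045 J / (1560 MPa * 28.2743 mm^2) = 812.045/(1560 * 28.2743) m = 0.0184104 m ≈ 18.41 mm

18.41 mm


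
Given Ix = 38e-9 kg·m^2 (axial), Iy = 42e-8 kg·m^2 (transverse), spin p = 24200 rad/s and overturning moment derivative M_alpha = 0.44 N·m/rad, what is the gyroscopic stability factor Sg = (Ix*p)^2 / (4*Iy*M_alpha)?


Sg = Ix^2 * p^2 / (4 * Iy * M_alpha) = (38e-9)^2 * 24200^2 / (4 * 42e-8 * 0.44) = 1.144

1.144


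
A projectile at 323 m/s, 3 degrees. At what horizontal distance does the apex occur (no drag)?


R = v0^2*sin(2*theta)/g = 323^2*sin(2*3°)/9.81 = 1111.66 m
apex_dist = R/2 = 1111.66/2 = 555.8 m

555.8 m


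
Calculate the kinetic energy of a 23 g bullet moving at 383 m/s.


E = 0.5*m*v^2 = 0.5*0.023*383^2 = 1687 J

1687 J


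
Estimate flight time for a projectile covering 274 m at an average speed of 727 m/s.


t = d/v = 274/727 = 0.3769 s

0.3769 s


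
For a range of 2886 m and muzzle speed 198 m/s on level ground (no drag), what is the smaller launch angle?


sin(2*theta) = R*g/v0^2 = 2886*9.81/198^2 = 0.722163, theta = arcsin(0.722163)/2 = 23.12°

23.12 degrees


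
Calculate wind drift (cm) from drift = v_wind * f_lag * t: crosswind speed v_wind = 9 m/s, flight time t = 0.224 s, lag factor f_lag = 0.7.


drift = v_wind * lag * t = 9 * 0.7 * 0.224 = 1.4112 m ≈ 141.1 cm

141.1 cm


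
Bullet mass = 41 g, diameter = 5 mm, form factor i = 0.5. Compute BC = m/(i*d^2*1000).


BC = m/(i*d^2*1000) = 41/(0.5 * 5^2 * 1000) = 0.00328

0.00328


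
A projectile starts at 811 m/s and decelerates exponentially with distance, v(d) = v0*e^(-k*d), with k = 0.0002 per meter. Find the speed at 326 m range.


v = v0*exp(-k*d) = 811*exp(-0.0002*326) = 759.8 m/s

759.8 m/s


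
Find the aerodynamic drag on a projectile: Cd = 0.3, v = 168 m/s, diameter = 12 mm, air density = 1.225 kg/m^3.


A = pi*(d/2)^2 = pi*(12/2000)^2 = 1.13097e-04 m^2
Fd = 0.5*Cd*rho*A*v^2 = 0.5*0.3*1.225*1.13097e-04*168^2 = 0.5865 N

0.5865 N


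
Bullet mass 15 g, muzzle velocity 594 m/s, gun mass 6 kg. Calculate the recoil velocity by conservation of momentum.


v_recoil = m_p * v_p / m_gun = 0.015 * 594 / 6 = 1.485 m/s

1.485 m/s


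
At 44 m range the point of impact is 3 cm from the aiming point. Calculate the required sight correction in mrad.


1 mrad subtends 1 cm per 10 m of range, so adj = error_cm / (dist_m / 10) = 3 / (44/10) = 0.6818 mrad

0.6818 mrad


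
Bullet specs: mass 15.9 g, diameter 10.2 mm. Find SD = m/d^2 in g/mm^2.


SD = m/d^2 = 15.9/10.2^2 = 0.1528 g/mm^2

0.1528 g/mm^2


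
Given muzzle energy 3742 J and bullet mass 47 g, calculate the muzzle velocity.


v = sqrt(2*E/m) = sqrt(2*3742/0.047) = 399 m/s

399 m/s


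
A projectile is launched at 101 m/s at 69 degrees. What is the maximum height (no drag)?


H = (v0*sin(theta))^2 / (2g) = (101*sin(69°))^2 / (2*9.81) = 453.2 m

453.2 m


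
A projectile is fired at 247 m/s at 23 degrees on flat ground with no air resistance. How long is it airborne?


T = 2*v0*sin(theta)/g = 2*247*sin(23°)/9.81 = 19.68 s

19.68 s


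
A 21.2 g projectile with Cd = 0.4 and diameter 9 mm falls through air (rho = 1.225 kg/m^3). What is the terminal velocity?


A = pi*(d/2)^2 = pi*(9/2000)^2 = 6.36173e-05 m^2
vt = sqrt(2mg/(Cd*rho*A)) = sqrt(2*0.0212*9.81/(0.4 * 1.225 * 6.36173e-05)) = 115.5 m/s

115.5 m/s


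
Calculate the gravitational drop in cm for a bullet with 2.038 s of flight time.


drop = 0.5*g*t^2 = 0.5*9.81*2.038^2 = 20.3726 m ≈ 2037 cm

2037 cm


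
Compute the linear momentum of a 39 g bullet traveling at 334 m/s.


p = m*v = 0.039*334 = 13.03 kg·m/s

13.03 kg·m/s


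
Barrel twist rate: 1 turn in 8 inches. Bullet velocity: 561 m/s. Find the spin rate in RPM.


twist_m = 8*0.0254 = 0.2032 m
spin = v/twist = 561/0.2032 = 2760.827 rev/s
RPM = spin*60 = 2760.827*60 ≈ 165650 RPM

165650 RPM


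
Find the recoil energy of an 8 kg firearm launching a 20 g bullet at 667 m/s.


v_r = m_p*v_p/m_gun = 0.02*667/8 = 1.6675 m/s, E_r = 0.5*m_gun*v_r^2 = 0.5*8*1.6675^2 = 11.12 J

11.12 J


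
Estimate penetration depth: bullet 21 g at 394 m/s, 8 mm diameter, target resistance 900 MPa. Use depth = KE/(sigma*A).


A = pi*(d/2)^2 = pi*(8/2)^2 = 50.2655 mm^2
E = 0.5*m*v^2 = 0.5*0.021*394^2 = 1629.98 J
depth = E/(sigma*A) = 1629.98 J / (900 MPa * 50.2655 mm^2) = 1629.98/(900 * 50.2655) m = 0.0360304 m ≈ 36.03 mm

36.03 mm


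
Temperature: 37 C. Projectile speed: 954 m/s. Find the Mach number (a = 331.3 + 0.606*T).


a = 331.3 + 0.606*(37) = 353.722 m/s
M = v/a = 954/353.722 = 2.697

2.697


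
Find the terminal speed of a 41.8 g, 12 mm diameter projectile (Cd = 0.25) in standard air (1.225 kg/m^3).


A = pi*(d/2)^2 = pi*(12/2000)^2 = 1.13097e-04 m^2
vt = sqrt(2mg/(Cd*rho*A)) = sqrt(2*0.0418*9.81/(0.25 * 1.225 * 1.13097e-04)) = 153.9 m/s

153.9 m/s


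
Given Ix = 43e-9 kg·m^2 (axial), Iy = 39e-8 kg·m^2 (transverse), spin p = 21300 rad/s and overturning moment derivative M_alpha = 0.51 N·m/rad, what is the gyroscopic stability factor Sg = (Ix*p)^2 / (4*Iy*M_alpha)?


Sg = Ix^2 * p^2 / (4 * Iy * M_alpha) = (43e-9)^2 * 21300^2 / (4 * 39e-8 * 0.51) = 1.054

1.054


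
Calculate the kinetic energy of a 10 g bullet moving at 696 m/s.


E = 0.5*m*v^2 = 0.5*0.01*696^2 = 2422 J

2422 J


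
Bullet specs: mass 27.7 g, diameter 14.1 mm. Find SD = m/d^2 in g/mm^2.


SD = m/d^2 = 27.7/14.1^2 = 0.1393 g/mm^2

0.1393 g/mm^2


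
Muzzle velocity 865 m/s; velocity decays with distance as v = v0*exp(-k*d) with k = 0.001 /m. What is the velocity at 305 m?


v = v0*exp(-k*d) = 865*exp(-0.001*305) = 637.6 m/s

637.6 m/s


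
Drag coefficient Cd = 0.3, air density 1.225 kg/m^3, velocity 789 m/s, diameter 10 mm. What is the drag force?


A = pi*(d/2)^2 = pi*(10/2000)^2 = 7.85398e-05 m^2
Fd = 0.5*Cd*rho*A*v^2 = 0.5*0.3*1.225*7.85398e-05*789^2 = 8.984 N

8.984 N


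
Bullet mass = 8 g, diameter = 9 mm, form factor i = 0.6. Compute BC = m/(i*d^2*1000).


BC = m/(i*d^2*1000) = 8/(0.6 * 9^2 * 1000) = 0.0001646

0.0001646


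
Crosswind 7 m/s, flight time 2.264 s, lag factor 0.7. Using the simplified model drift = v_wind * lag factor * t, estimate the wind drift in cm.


drift = v_wind * lag * t = 7 * 0.7 * 2.264 = 11.0936 m ≈ 1109 cm

1109 cm


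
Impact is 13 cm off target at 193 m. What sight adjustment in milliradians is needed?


1 mrad subtends 1 cm per 10 m of range, so adj = error_cm / (dist_m / 10) = 13 / (193/10) = 0.6736 mrad

0.6736 mrad


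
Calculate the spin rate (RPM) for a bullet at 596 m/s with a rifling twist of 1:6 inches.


twist_m = 6*0.0254 = 0.1524 m
spin = v/twist = 596/0.1524 = 3910.761 rev/s
RPM = spin*60 = 3910.761*60 ≈ 234646 RPM

234646 RPM


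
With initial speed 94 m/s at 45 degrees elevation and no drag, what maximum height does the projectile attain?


H = (v0*sin(theta))^2 / (2g) = (94*sin(45°))^2 / (2*9.81) = 225.2 m

225.2 m


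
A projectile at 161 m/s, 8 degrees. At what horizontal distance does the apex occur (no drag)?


R = v0^2*sin(2*theta)/g = 161^2*sin(2*8°)/9.81 = 728.318 m
apex_dist = R/2 = 728.318/2 = 364.2 m

364.2 m


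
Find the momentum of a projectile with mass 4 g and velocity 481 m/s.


p = m*v = 0.004*481 = 1.924 kg·m/s

1.924 kg·m/s


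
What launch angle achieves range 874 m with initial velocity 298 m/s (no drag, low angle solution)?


sin(2*theta) = R*g/v0^2 = 874*9.81/298^2 = 0.096549, theta = arcsin(0.096549)/2 = 2.77°

2.77 degrees


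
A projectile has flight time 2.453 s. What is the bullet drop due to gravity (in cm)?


drop = 0.5*g*t^2 = 0.5*9.81*2.453^2 = 29.5144 m ≈ 2951 cm

2951 cm


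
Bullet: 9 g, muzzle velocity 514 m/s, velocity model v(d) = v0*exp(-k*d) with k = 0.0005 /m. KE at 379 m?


v = v0*exp(-k*d) = 514*exp(-0.0005*379) = 425.27 m/s
E = 0.5*m*v^2 = 0.5*0.009*425.27^2 = 813.8 J

813.8 J


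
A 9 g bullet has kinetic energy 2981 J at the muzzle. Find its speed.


v = sqrt(2*E/m) = sqrt(2*2981/0.009) = 813.9 m/s

813.9 m/s


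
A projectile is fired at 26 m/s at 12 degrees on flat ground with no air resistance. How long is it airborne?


T = 2*v0*sin(theta)/g = 2*26*sin(12°)/9.81 = 1.102 s

1.102 s


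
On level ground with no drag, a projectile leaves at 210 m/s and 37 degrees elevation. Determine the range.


R = v0^2 * sin(2*theta) / g = 210^2 * sin(2*37°) / 9.81 = 4321 m

4321 m


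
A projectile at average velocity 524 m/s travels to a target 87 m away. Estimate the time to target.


t = d/v = 87/524 = 0.166 s

0.166 s


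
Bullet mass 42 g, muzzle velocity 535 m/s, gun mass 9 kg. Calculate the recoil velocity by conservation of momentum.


v_recoil = m_p * v_p / m_gun = 0.042 * 535 / 9 = 2.497 m/s

2.497 m/s


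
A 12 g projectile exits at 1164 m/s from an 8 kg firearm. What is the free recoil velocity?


v_recoil = m_p * v_p / m_gun = 0.012 * 1164 / 8 = 1.746 m/s

1.746 m/s


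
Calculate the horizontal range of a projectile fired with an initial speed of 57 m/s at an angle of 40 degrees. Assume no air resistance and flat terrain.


R = v0^2 * sin(2*theta) / g = 57^2 * sin(2*40°) / 9.81 = 326.2 m

326.2 m


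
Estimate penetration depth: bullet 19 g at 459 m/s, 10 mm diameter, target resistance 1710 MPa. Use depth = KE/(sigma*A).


A = pi*(d/2)^2 = pi*(10/2)^2 = 78.5398 mm^2
E = 0.5*m*v^2 = 0.5*0.019*459^2 = 2001.47 J
depth = E/(sigma*A) = 2001.47 J / (1710 MPa * 78.5398 mm^2) = 2001.47/(1710 * 78.5398) m = 0.0149026 m ≈ 14.9 mm

14.9 mm


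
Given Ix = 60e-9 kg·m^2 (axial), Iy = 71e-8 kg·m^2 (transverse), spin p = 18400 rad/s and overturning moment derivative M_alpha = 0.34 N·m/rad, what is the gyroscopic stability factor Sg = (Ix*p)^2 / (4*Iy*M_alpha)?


Sg = Ix^2 * p^2 / (4 * Iy * M_alpha) = (60e-9)^2 * 18400^2 / (4 * 71e-8 * 0.34) = 1.262

1.262


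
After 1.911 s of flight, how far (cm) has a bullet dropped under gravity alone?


drop = 0.5*g*t^2 = 0.5*9.81*1.911^2 = 17.9127 m ≈ 1791 cm

1791 cm


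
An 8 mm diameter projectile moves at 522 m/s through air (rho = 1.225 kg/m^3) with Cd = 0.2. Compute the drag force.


A = pi*(d/2)^2 = pi*(8/2000)^2 = 5.02655e-05 m^2
Fd = 0.5*Cd*rho*A*v^2 = 0.5*0.2*1.225*5.02655e-05*522^2 = 1.678 N

1.678 N


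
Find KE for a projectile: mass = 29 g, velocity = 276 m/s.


E = 0.5*m*v^2 = 0.5*0.029*276^2 = 1105 J

1105 J


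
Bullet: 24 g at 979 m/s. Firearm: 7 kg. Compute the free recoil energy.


v_r = m_p*v_p/m_gun = 0.024*979/7 = 3.35657 m/s, E_r = 0.5*m_gun*v_r^2 = 0.5*7*3.35657^2 = 39.43 J

39.43 J


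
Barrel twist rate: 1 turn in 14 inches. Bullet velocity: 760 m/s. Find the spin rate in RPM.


twist_m = 14*0.0254 = 0.3556 m
spin = v/twist = 760/0.3556 = 2137.233 rev/s
RPM = spin*60 = 2137.233*60 ≈ 128234 RPM

128234 RPM


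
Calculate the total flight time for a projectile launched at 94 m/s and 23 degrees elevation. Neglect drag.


T = 2*v0*sin(theta)/g = 2*94*sin(23°)/9.81 = 7.488 s

7.488 s


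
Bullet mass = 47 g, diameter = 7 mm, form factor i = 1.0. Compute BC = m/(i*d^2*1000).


BC = m/(i*d^2*1000) = 47/(1.0 * 7^2 * 1000) = 0.0009592

0.0009592


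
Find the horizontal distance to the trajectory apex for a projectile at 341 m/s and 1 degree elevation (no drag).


R = v0^2*sin(2*theta)/g = 341^2*sin(2*1°)/9.81 = 413.675 m
apex_dist = R/2 = 413.675/2 = 206.8 m

206.8 m


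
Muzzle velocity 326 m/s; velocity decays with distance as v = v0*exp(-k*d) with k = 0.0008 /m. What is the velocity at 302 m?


v = v0*exp(-k*d) = 326*exp(-0.0008*302) = 256 m/s

256 m/s


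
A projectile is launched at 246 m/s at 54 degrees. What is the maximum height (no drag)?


H = (v0*sin(theta))^2 / (2g) = (246*sin(54°))^2 / (2*9.81) = 2019 m

2019 m


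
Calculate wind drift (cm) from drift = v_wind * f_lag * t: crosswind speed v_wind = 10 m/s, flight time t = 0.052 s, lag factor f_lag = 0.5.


drift = v_wind * lag * t = 10 * 0.5 * 0.052 = 0.26 m ≈ 26 cm

26 cm


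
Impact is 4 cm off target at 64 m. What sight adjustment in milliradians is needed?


1 mrad subtends 1 cm per 10 m of range, so adj = error_cm / (dist_m / 10) = 4 / (64/10) = 0.625 mrad

0.625 mrad


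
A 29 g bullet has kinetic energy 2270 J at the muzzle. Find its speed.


v = sqrt(2*E/m) = sqrt(2*2270/0.029) = 395.7 m/s

395.7 m/s


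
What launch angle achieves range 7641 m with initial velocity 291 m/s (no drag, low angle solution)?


sin(2*theta) = R*g/v0^2 = 7641*9.81/291^2 = 0.885183, theta = arcsin(0.885183)/2 = 31.14°

31.14 degrees


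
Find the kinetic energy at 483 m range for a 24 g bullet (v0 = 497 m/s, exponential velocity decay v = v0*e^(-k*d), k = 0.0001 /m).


v = v0*exp(-k*d) = 497*exp(-0.0001*483) = 473.565 m/s
E = 0.5*m*v^2 = 0.5*0.024*473.565^2 = 2691 J

2691 J


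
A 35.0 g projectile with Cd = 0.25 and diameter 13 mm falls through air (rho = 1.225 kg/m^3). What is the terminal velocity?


A = pi*(d/2)^2 = pi*(13/2000)^2 = 1.32732e-04 m^2
vt = sqrt(2mg/(Cd*rho*A)) = sqrt(2*0.035*9.81/(0.25 * 1.225 * 1.32732e-04)) = 130 m/s

130 m/s
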